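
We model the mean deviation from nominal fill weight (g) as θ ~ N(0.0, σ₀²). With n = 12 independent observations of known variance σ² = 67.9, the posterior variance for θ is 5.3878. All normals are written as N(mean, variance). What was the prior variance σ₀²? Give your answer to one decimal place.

σ₀² = 112.7

Posterior precision equals prior precision plus data precision: 1/σ_n² = 1/σ₀² + n/σ².
So 1/σ₀² = 1/5.3878 − 12/67.9 = 0.185605 − 0.176730 = 0.008875.
Hence σ₀² = 1/0.008875 ≈ 112.7.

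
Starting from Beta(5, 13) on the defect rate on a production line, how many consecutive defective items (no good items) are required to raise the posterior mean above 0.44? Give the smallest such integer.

k = 6

After k defective items and 0 good items the posterior is Beta(5+k, 13), with mean (5+k)/(5+13+k).
Set (5+k)/(18+k) > 0.44 and solve: k > (0.44·18 − 5)/(1 − 0.44) = 5.214.
The smallest integer exceeding 5.214 is 6.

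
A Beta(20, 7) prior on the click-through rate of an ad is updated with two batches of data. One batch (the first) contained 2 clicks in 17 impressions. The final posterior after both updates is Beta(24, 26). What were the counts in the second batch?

Sequential conjugate updates are equivalent to a single update on the pooled data, so total successes = posterior α − prior α and total failures = posterior β − prior β.
Total across both batches: 24−20=4 clicks, 26−7=19 non-clicks.
Subtract the first batch: 4−2=2 clicks and 19−15=4 non-clicks.

2 clicks and 4 non-clicks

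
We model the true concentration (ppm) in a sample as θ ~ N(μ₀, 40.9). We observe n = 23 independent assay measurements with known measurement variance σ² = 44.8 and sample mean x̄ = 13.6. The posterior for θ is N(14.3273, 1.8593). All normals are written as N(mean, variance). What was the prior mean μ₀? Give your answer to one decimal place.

The posterior mean is a precision-weighted average: μ_n = (τ₀μ₀ + τ_data·x̄)/(τ₀+τ_data), with τ₀=1/σ₀² and τ_data=n/σ².
Here τ₀ = 1/40.9 = 0.024450 and τ_data = 23/44.8 = 0.513393, so τ_n = 0.537843.
Rearranging for μ₀: μ₀ = (μ_n·τ_n − τ_data·x̄)/τ₀ = (14.3273·0.537843 − 0.513393·13.6) / 0.024450 = 0.723693/0.024450 ≈ 29.6.

μ₀ = 29.6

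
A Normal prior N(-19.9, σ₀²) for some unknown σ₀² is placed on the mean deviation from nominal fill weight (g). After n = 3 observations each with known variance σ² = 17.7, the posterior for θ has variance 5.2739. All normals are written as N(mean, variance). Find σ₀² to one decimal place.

σ₀² = 49.7

For the Normal–Normal model with known σ², precisions add: τ_n = τ₀ + n/σ².
So 1/σ₀² = 1/5.2739 − 3/17.7 = 0.189613 − 0.169492 = 0.020121.
Hence σ₀² = 1/0.020121 ≈ 49.7.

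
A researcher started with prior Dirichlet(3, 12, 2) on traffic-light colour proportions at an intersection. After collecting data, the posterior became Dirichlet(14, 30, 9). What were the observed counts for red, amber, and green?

For a Dirichlet(α) prior with multinomial counts c, the posterior is Dirichlet(α + c) componentwise.
Counts are posterior − prior componentwise: 14−3=11, 30−12=18, 9−2=7.

counts (11, 18, 7)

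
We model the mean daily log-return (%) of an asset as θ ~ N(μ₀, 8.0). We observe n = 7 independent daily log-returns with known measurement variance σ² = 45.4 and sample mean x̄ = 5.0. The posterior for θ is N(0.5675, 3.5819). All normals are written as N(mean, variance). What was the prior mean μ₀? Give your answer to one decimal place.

The posterior mean is a precision-weighted average: μ_n = (τ₀μ₀ + τ_data·x̄)/(τ₀+τ_data), with τ₀=1/σ₀² and τ_data=n/σ².
Here τ₀ = 1/8.0 = 0.125000 and τ_data = 7/45.4 = 0.154185, so τ_n = 0.279185.
Rearranging for μ₀: μ₀ = (μ_n·τ_n − τ_data·x̄)/τ₀ = (0.5675·0.279185 − 0.154185·5.0) / 0.125000 = -0.612488/0.125000 ≈ -4.9.

μ₀ = -4.9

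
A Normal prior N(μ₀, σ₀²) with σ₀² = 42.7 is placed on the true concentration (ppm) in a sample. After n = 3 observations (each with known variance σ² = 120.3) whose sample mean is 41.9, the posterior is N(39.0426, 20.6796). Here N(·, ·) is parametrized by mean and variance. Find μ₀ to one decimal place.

With known observation variance, the Normal–Normal posterior has precision τ_n = τ₀ + n/σ² and mean μ_n = (τ₀μ₀ + (n/σ²)x̄)/τ_n.
Here τ₀ = 1/42.7 = 0.023419 and τ_data = 3/120.3 = 0.024938, so τ_n = 0.048357.
Rearranging for μ₀: μ₀ = (μ_n·τ_n − τ_data·x̄)/τ₀ = (39.0426·0.048357 − 0.024938·41.9) / 0.023419 = 0.843081/0.023419 ≈ 36.0.

μ₀ = 36.0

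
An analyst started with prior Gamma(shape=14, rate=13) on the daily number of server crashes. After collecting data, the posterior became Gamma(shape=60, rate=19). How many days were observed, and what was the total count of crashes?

A Gamma(α, β) prior (rate parametrization) on a Poisson rate with n observations summing to S gives posterior Gamma(α+S, β+n).
Matching: Σxᵢ = 60 − 14 = 46 and n = 19 − 13 = 6.

n = 6 days with total 46 crashes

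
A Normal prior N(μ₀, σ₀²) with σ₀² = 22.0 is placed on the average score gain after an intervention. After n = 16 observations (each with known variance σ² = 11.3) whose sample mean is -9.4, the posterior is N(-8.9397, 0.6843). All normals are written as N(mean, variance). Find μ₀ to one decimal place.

The posterior mean is a precision-weighted average: μ_n = (τ₀μ₀ + τ_data·x̄)/(τ₀+τ_data), with τ₀=1/σ₀² and τ_data=n/σ².
Here τ₀ = 1/22.0 = 0.045455 and τ_data = 16/11.3 = 1.415929, so τ_n = 1.461384.
Rearranging for μ₀: μ₀ = (μ_n·τ_n − τ_data·x̄)/τ₀ = (-8.9397·1.461384 − 1.415929·-9.4) / 0.045455 = 0.245398/0.045455 ≈ 5.4.

μ₀ = 5.4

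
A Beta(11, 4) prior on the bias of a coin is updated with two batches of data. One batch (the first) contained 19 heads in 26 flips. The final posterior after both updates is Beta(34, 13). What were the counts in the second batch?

4 heads and 2 tails

Sequential conjugate updates are equivalent to a single update on the pooled data, so total successes = posterior α − prior α and total failures = posterior β − prior β.
Total across both batches: 34−11=23 heads, 13−4=9 tails.
Subtract the first batch: 23−19=4 heads and 9−7=2 tails.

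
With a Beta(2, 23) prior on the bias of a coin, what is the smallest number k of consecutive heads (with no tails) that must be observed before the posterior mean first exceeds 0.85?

k = 129

After k heads and 0 tails the posterior is Beta(2+k, 23), with mean (2+k)/(2+23+k).
Set (2+k)/(25+k) > 0.85 and solve: k > (0.85·25 − 2)/(1 − 0.85) = 128.333.
The smallest integer exceeding 128.333 is 129.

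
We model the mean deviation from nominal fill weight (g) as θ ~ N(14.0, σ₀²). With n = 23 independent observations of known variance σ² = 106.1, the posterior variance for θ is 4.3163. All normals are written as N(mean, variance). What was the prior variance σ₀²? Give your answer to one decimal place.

For the Normal–Normal model with known σ², precisions add: τ_n = τ₀ + n/σ².
So 1/σ₀² = 1/4.3163 − 23/106.1 = 0.231680 − 0.216777 = 0.014903.
Hence σ₀² = 1/0.014903 ≈ 67.1.

σ₀² = 67.1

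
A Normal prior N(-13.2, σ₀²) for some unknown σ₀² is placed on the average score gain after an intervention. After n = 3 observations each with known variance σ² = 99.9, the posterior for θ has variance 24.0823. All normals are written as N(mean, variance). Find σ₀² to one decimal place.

σ₀² = 87.0

For the Normal–Normal model with known σ², precisions add: τ_n = τ₀ + n/σ².
So 1/σ₀² = 1/24.0823 − 3/99.9 = 0.041524 − 0.030030 = 0.011494.
Hence σ₀² = 1/0.011494 ≈ 87.0.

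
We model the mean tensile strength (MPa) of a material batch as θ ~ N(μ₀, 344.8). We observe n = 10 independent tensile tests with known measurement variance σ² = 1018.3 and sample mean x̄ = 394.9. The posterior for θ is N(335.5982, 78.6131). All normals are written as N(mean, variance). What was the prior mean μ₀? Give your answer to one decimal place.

With known observation variance, the Normal–Normal posterior has precision τ_n = τ₀ + n/σ² and mean μ_n = (τ₀μ₀ + (n/σ²)x̄)/τ_n.
Here τ₀ = 1/344.8 = 0.002900 and τ_data = 10/1018.3 = 0.009820, so τ_n = 0.012720.
Rearranging for μ₀: μ₀ = (μ_n·τ_n − τ_data·x̄)/τ₀ = (335.5982·0.012720 − 0.009820·394.9) / 0.002900 = 0.390891/0.002900 ≈ 134.8.

μ₀ = 134.8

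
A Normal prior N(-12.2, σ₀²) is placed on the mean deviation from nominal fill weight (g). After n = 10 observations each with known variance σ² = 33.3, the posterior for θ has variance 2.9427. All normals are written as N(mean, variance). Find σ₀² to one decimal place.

σ₀² = 25.3

Posterior precision equals prior precision plus data precision: 1/σ_n² = 1/σ₀² + n/σ².
So 1/σ₀² = 1/2.9427 − 10/33.3 = 0.339824 − 0.300300 = 0.039524.
Hence σ₀² = 1/0.039524 ≈ 25.3.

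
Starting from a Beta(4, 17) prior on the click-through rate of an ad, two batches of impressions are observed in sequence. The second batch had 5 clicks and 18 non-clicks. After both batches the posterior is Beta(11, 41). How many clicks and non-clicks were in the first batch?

2 clicks and 6 non-clicks

Because Beta–binomial updating is additive in the counts, the combined data contributed (α_post−α_prior, β_post−β_prior) successes and failures.
Total across both batches: 11−4=7 clicks, 41−17=24 non-clicks.
Subtract the second batch: 7−5=2 clicks and 24−18=6 non-clicks.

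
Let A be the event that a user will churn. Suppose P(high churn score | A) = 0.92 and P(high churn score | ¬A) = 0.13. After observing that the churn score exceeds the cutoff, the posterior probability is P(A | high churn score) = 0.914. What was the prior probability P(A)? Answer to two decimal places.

P(A) = 0.60

In odds form, posterior odds = prior odds × likelihood ratio, so prior odds = posterior odds ÷ LR.
Posterior odds = 0.914/(1−0.914) = 10.6279. LR = 0.92/0.13 = 7.0769.
Prior odds = 10.6279/7.0769 = 1.5018, so P(A) = 1.5018/(1+1.5018) ≈ 0.60.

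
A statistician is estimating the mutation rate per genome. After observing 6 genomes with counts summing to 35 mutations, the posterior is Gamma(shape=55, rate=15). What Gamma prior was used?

A Gamma(α, β) prior (rate parametrization) on a Poisson rate with n observations summing to S gives posterior Gamma(α+S, β+n).
So α = 55 − 35 = 20 and β = 15 − 6 = 9.

Gamma(shape=20, rate=9)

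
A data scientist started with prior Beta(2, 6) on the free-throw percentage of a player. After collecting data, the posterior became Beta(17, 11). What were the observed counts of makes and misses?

Beta is conjugate to the binomial likelihood: posterior = Beta(a+s, b+f).
Match parameters: s=17−2=15, f=11−6=5.

15 makes and 5 misses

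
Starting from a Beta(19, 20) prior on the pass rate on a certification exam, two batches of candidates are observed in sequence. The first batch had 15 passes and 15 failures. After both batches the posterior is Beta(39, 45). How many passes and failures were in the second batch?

Sequential conjugate updates are equivalent to a single update on the pooled data, so total successes = posterior α − prior α and total failures = posterior β − prior β.
Total across both batches: 39−19=20 passes, 45−20=25 failures.
Subtract the first batch: 20−15=5 passes and 25−15=10 failures.

5 passes and 10 failures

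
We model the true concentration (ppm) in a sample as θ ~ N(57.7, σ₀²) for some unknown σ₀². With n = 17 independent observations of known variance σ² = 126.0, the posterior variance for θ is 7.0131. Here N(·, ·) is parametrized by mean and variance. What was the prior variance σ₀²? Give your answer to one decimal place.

Posterior precision equals prior precision plus data precision: 1/σ_n² = 1/σ₀² + n/σ².
So 1/σ₀² = 1/7.0131 − 17/126.0 = 0.142590 − 0.134921 = 0.007669.
Hence σ₀² = 1/0.007669 ≈ 130.4.

σ₀² = 130.4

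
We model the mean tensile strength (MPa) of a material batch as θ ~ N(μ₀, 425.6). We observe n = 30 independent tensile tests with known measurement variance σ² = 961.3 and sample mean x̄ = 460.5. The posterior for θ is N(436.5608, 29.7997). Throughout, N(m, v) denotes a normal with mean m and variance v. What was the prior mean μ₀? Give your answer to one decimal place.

With known observation variance, the Normal–Normal posterior has precision τ_n = τ₀ + n/σ² and mean μ_n = (τ₀μ₀ + (n/σ²)x̄)/τ_n.
Here τ₀ = 1/425.6 = 0.002350 and τ_data = 30/961.3 = 0.031208, so τ_n = 0.033558.
Rearranging for μ₀: μ₀ = (μ_n·τ_n − τ_data·x̄)/τ₀ = (436.5608·0.033558 − 0.031208·460.5) / 0.002350 = 0.278823/0.002350 ≈ 118.6.

μ₀ = 118.6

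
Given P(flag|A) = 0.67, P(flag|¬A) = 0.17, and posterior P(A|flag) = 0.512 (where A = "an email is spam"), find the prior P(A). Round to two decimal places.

P(A) = 0.21

Bayes' rule in odds form gives O(A|E) = O(A)·[P(E|A)/P(E|¬A)], hence O(A) = O(A|E)/LR.
Posterior odds = 0.512/(1−0.512) = 1.0492. LR = 0.67/0.17 = 3.9412.
Prior odds = 1.0492/3.9412 = 0.2662, so P(A) = 0.2662/(1+0.2662) ≈ 0.21.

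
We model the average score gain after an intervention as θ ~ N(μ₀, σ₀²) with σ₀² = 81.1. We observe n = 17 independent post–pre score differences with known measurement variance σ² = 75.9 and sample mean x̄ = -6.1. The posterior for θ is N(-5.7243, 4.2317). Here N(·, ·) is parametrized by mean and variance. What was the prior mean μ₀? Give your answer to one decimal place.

The posterior mean is a precision-weighted average: μ_n = (τ₀μ₀ + τ_data·x̄)/(τ₀+τ_data), with τ₀=1/σ₀² and τ_data=n/σ².
Here τ₀ = 1/81.1 = 0.012330 and τ_data = 17/75.9 = 0.223979, so τ_n = 0.236309.
Rearranging for μ₀: μ₀ = (μ_n·τ_n − τ_data·x̄)/τ₀ = (-5.7243·0.236309 − 0.223979·-6.1) / 0.012330 = 0.013568/0.012330 ≈ 1.1.

μ₀ = 1.1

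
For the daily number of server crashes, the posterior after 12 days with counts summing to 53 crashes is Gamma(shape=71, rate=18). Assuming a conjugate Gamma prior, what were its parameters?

Gamma(shape=18, rate=6)

A Gamma(α, β) prior (rate parametrization) on a Poisson rate with n observations summing to S gives posterior Gamma(α+S, β+n).
So α = 71 − 53 = 18 and β = 18 − 12 = 6.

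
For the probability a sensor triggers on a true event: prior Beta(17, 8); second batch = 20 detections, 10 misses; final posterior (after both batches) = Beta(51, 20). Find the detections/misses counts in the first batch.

Because Beta–binomial updating is additive in the counts, the combined data contributed (α_post−α_prior, β_post−β_prior) successes and failures.
Total across both batches: 51−17=34 detections, 20−8=12 misses.
Subtract the second batch: 34−20=14 detections and 12−10=2 misses.

14 detections and 2 misses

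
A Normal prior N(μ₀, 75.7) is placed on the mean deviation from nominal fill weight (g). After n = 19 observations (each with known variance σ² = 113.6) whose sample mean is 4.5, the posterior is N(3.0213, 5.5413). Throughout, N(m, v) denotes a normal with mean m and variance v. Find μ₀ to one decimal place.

With known observation variance, the Normal–Normal posterior has precision τ_n = τ₀ + n/σ² and mean μ_n = (τ₀μ₀ + (n/σ²)x̄)/τ_n.
Here τ₀ = 1/75.7 = 0.013210 and τ_data = 19/113.6 = 0.167254, so τ_n = 0.180464.
Rearranging for μ₀: μ₀ = (μ_n·τ_n − τ_data·x̄)/τ₀ = (3.0213·0.180464 − 0.167254·4.5) / 0.013210 = -0.207407/0.013210 ≈ -15.7.

μ₀ = -15.7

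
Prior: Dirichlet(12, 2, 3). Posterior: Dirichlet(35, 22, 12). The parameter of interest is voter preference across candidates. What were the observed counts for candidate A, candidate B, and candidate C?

For a Dirichlet(α) prior with multinomial counts c, the posterior is Dirichlet(α + c) componentwise.
Counts are posterior − prior componentwise: 35−12=23, 22−2=20, 12−3=9.

counts (23, 20, 9)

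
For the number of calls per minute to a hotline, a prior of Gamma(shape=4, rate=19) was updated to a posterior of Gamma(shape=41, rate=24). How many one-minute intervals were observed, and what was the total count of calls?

Gamma–Poisson conjugacy: posterior shape = α + Σxᵢ, posterior rate = β + n.
Matching: Σxᵢ = 41 − 4 = 37 and n = 24 − 19 = 5.

n = 5 one-minute intervals with total 37 calls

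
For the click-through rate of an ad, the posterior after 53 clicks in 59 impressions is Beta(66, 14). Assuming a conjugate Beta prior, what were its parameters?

Beta(13, 8)

A Beta(a, b) prior with s successes and f failures in binomial data gives a Beta(a+s, b+f) posterior.
So a = 66 − 53 = 13 and b = 14 − 6 = 8.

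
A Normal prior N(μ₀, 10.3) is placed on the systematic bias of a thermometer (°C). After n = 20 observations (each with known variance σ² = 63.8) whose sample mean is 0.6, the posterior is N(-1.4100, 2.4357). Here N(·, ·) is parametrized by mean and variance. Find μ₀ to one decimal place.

With known observation variance, the Normal–Normal posterior has precision τ_n = τ₀ + n/σ² and mean μ_n = (τ₀μ₀ + (n/σ²)x̄)/τ_n.
Here τ₀ = 1/10.3 = 0.097087 and τ_data = 20/63.8 = 0.313480, so τ_n = 0.410567.
Rearranging for μ₀: μ₀ = (μ_n·τ_n − τ_data·x̄)/τ₀ = (-1.4100·0.410567 − 0.313480·0.6) / 0.097087 = -0.766987/0.097087 ≈ -7.9.

μ₀ = -7.9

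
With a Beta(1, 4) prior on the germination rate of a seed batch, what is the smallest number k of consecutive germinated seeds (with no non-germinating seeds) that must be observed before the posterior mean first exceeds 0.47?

After k germinated seeds and 0 non-germinating seeds the posterior is Beta(1+k, 4), with mean (1+k)/(1+4+k).
Set (1+k)/(5+k) > 0.47 and solve: k > (0.47·5 − 1)/(1 − 0.47) = 2.547.
The smallest integer exceeding 2.547 is 3, and checking k=3: (4)/(8) = 0.5000 > 0.47.

k = 3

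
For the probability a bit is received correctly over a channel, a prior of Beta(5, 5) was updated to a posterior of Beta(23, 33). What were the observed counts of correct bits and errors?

18 correct bits and 28 errors

Beta is conjugate to the binomial likelihood: posterior = Beta(α+s, β+f).
Match parameters: s=23−5=18, f=33−5=28.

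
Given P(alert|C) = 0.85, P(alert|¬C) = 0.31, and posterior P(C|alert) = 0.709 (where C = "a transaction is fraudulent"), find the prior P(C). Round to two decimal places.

In odds form, posterior odds = prior odds × likelihood ratio, so prior odds = posterior odds ÷ LR.
Posterior odds = 0.709/(1−0.709) = 2.4364. LR = 0.85/0.31 = 2.7419.
Prior odds = 2.4364/2.7419 = 0.8886, so P(C) = 0.8886/(1+0.8886) ≈ 0.47.

P(C) = 0.47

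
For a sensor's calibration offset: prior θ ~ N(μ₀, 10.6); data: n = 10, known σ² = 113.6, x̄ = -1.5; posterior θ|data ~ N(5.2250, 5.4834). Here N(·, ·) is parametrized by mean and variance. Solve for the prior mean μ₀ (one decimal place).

μ₀ = 11.5

The posterior mean is a precision-weighted average: μ_n = (τ₀μ₀ + τ_data·x̄)/(τ₀+τ_data), with τ₀=1/σ₀² and τ_data=n/σ².
Here τ₀ = 1/10.6 = 0.094340 and τ_data = 10/113.6 = 0.088028, so τ_n = 0.182368.
Rearranging for μ₀: μ₀ = (μ_n·τ_n − τ_data·x̄)/τ₀ = (5.2250·0.182368 − 0.088028·-1.5) / 0.094340 = 1.084915/0.094340 ≈ 11.5.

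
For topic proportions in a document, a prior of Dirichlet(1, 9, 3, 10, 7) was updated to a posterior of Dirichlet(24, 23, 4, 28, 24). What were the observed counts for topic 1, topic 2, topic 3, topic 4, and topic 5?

counts (23, 14, 1, 18, 17)

For a Dirichlet(α) prior with multinomial counts c, the posterior is Dirichlet(α + c) componentwise.
Counts are posterior − prior componentwise: 24−1=23, 23−9=14, 4−3=1, 28−10=18, 24−7=17.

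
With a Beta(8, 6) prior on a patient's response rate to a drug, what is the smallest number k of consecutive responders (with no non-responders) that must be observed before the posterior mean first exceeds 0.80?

After k responders and 0 non-responders the posterior is Beta(8+k, 6), with mean (8+k)/(8+6+k).
Set (8+k)/(14+k) > 0.80 and solve: k > (0.80·14 − 8)/(1 − 0.80) = 16.000.
The smallest integer exceeding 16.000 is 17, and checking k=17: (25)/(31) = 0.8065 > 0.80.

k = 17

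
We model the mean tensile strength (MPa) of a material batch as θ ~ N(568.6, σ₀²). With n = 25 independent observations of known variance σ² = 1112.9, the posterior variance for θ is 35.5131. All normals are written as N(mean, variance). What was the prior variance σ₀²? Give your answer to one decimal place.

σ₀² = 175.6

For the Normal–Normal model with known σ², precisions add: τ_n = τ₀ + n/σ².
So 1/σ₀² = 1/35.5131 − 25/1112.9 = 0.028159 − 0.022464 = 0.005695.
Hence σ₀² = 1/0.005695 ≈ 175.6.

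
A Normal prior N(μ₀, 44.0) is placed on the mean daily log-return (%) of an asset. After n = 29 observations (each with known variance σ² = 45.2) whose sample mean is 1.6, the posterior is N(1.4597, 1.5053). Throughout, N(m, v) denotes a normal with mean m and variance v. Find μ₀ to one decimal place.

With known observation variance, the Normal–Normal posterior has precision τ_n = τ₀ + n/σ² and mean μ_n = (τ₀μ₀ + (n/σ²)x̄)/τ_n.
Here τ₀ = 1/44.0 = 0.022727 and τ_data = 29/45.2 = 0.641593, so τ_n = 0.664320.
Rearranging for μ₀: μ₀ = (μ_n·τ_n − τ_data·x̄)/τ₀ = (1.4597·0.664320 − 0.641593·1.6) / 0.022727 = -0.056841/0.022727 ≈ -2.5.

μ₀ = -2.5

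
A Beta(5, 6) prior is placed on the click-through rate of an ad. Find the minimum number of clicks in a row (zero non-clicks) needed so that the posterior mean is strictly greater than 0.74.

After k clicks and 0 non-clicks the posterior is Beta(5+k, 6), with mean (5+k)/(5+6+k).
Set (5+k)/(11+k) > 0.74 and solve: k > (0.74·11 − 5)/(1 − 0.74) = 12.077.
The smallest integer exceeding 12.077 is 13.

k = 13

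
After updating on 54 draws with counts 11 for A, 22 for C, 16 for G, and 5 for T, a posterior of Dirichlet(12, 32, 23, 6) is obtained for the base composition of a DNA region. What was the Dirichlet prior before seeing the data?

Dirichlet(1, 10, 7, 1)

For a Dirichlet(α) prior with multinomial counts c, the posterior is Dirichlet(α + c) componentwise.
Subtract each count from the matching posterior parameter: 12−11=1, 32−22=10, 23−16=7, 6−5=1.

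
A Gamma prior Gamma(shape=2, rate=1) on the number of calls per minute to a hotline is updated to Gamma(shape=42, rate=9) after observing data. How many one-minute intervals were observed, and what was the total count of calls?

Gamma–Poisson conjugacy: posterior shape = α + Σxᵢ, posterior rate = β + n.
Matching: Σxᵢ = 42 − 2 = 40 and n = 9 − 1 = 8.

n = 8 one-minute intervals with total 40 calls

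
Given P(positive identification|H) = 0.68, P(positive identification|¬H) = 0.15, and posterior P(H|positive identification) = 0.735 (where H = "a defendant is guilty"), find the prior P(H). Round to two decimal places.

In odds form, posterior odds = prior odds × likelihood ratio, so prior odds = posterior odds ÷ LR.
Posterior odds = 0.735/(1−0.735) = 2.7736. LR = 0.68/0.15 = 4.5333.
Prior odds = 2.7736/4.5333 = 0.6118, so P(H) = 0.6118/(1+0.6118) ≈ 0.38.

P(H) = 0.38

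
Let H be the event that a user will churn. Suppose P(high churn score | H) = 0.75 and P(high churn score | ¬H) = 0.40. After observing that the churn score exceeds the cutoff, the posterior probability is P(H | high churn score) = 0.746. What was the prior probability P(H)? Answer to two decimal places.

P(H) = 0.61

Bayes' rule in odds form gives O(H|E) = O(H)·[P(E|H)/P(E|¬H)], hence O(H) = O(H|E)/LR.
Posterior odds = 0.746/(1−0.746) = 2.9370. LR = 0.75/0.40 = 1.8750.
Prior odds = 2.9370/1.8750 = 1.5664, so P(H) = 1.5664/(1+1.5664) ≈ 0.61.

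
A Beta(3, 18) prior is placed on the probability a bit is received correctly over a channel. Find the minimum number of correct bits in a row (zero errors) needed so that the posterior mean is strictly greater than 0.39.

After k correct bits and 0 errors the posterior is Beta(3+k, 18), with mean (3+k)/(3+18+k).
Set (3+k)/(21+k) > 0.39 and solve: k > (0.39·21 − 3)/(1 − 0.39) = 8.508.
The smallest integer exceeding 8.508 is 9.

k = 9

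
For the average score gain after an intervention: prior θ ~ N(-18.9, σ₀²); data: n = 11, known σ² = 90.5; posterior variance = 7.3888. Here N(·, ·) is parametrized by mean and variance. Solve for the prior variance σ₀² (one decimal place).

Posterior precision equals prior precision plus data precision: 1/σ_n² = 1/σ₀² + n/σ².
So 1/σ₀² = 1/7.3888 − 11/90.5 = 0.135340 − 0.121547 = 0.013793.
Hence σ₀² = 1/0.013793 ≈ 72.5.

σ₀² = 72.5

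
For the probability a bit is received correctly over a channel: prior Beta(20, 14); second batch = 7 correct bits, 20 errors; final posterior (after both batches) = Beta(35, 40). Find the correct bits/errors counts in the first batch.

Because Beta–binomial updating is additive in the counts, the combined data contributed (α_post−α_prior, β_post−β_prior) successes and failures.
Total across both batches: 35−20=15 correct bits, 40−14=26 errors.
Subtract the second batch: 15−7=8 correct bits and 26−20=6 errors.

8 correct bits and 6 errors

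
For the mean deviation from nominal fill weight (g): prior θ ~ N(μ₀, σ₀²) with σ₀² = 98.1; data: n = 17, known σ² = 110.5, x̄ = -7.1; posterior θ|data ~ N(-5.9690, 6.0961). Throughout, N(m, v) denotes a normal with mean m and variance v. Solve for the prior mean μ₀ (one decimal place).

μ₀ = 11.1

With known observation variance, the Normal–Normal posterior has precision τ_n = τ₀ + n/σ² and mean μ_n = (τ₀μ₀ + (n/σ²)x̄)/τ_n.
Here τ₀ = 1/98.1 = 0.010194 and τ_data = 17/110.5 = 0.153846, so τ_n = 0.164040.
Rearranging for μ₀: μ₀ = (μ_n·τ_n − τ_data·x̄)/τ₀ = (-5.9690·0.164040 − 0.153846·-7.1) / 0.010194 = 0.113152/0.010194 ≈ 11.1.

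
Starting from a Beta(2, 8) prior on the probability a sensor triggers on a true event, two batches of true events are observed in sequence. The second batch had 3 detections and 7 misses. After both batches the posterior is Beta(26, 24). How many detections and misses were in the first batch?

Sequential conjugate updates are equivalent to a single update on the pooled data, so total successes = posterior α − prior α and total failures = posterior β − prior β.
Total across both batches: 26−2=24 detections, 24−8=16 misses.
Subtract the second batch: 24−3=21 detections and 16−7=9 misses.

21 detections and 9 misses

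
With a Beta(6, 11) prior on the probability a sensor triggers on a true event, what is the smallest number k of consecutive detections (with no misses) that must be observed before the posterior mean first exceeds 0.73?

After k detections and 0 misses the posterior is Beta(6+k, 11), with mean (6+k)/(6+11+k).
Set (6+k)/(17+k) > 0.73 and solve: k > (0.73·17 − 6)/(1 − 0.73) = 23.741.
The smallest integer exceeding 23.741 is 24, and checking k=24: (30)/(41) = 0.7317 > 0.73.

k = 24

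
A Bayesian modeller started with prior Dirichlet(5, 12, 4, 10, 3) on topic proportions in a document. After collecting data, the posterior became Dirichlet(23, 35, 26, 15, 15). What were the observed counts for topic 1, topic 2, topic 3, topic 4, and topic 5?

For a Dirichlet(α) prior with multinomial counts c, the posterior is Dirichlet(α + c) componentwise.
Counts are posterior − prior componentwise: 23−5=18, 35−12=23, 26−4=22, 15−10=5, 15−3=12.

counts (18, 23, 22, 5, 12)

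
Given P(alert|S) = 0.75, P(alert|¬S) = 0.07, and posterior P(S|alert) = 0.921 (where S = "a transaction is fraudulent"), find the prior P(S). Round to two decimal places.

In odds form, posterior odds = prior odds × likelihood ratio, so prior odds = posterior odds ÷ LR.
Posterior odds = 0.921/(1−0.921) = 11.6582. LR = 0.75/0.07 = 10.7143.
Prior odds = 11.6582/10.7143 = 1.0881, so P(S) = 1.0881/(1+1.0881) ≈ 0.52.

P(S) = 0.52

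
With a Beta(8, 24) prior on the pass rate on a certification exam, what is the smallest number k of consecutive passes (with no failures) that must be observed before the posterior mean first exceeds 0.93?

k = 311

After k passes and 0 failures the posterior is Beta(8+k, 24), with mean (8+k)/(8+24+k).
Set (8+k)/(32+k) > 0.93 and solve: k > (0.93·32 − 8)/(1 − 0.93) = 310.857.
The smallest integer exceeding 310.857 is 311.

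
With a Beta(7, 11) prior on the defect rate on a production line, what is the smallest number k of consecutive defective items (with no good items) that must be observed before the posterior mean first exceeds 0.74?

k = 25

After k defective items and 0 good items the posterior is Beta(7+k, 11), with mean (7+k)/(7+11+k).
Set (7+k)/(18+k) > 0.74 and solve: k > (0.74·18 − 7)/(1 − 0.74) = 24.308.
The smallest integer exceeding 24.308 is 25, and checking k=25: (32)/(43) = 0.7442 > 0.74.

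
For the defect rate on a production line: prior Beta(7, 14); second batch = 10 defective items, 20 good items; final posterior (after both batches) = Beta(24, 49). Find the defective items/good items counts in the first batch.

Sequential conjugate updates are equivalent to a single update on the pooled data, so total successes = posterior α − prior α and total failures = posterior β − prior β.
Total across both batches: 24−7=17 defective items, 49−14=35 good items.
Subtract the second batch: 17−10=7 defective items and 35−20=15 good items.

7 defective items and 15 good items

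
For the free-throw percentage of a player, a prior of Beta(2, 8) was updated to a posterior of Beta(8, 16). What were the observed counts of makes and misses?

A Beta(a, b) prior with s successes and f failures in binomial data gives a Beta(a+s, b+f) posterior.
So s = 8 − 2 = 6 and f = 16 − 8 = 8.

6 makes and 8 misses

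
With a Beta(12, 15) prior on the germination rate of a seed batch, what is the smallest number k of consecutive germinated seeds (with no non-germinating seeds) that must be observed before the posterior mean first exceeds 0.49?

After k germinated seeds and 0 non-germinating seeds the posterior is Beta(12+k, 15), with mean (12+k)/(12+15+k).
Set (12+k)/(27+k) > 0.49 and solve: k > (0.49·27 − 12)/(1 − 0.49) = 2.412.
The smallest integer exceeding 2.412 is 3.

k = 3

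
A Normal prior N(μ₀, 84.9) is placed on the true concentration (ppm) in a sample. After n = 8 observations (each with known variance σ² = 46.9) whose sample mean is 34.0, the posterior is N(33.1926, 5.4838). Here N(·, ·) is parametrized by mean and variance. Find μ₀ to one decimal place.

The posterior mean is a precision-weighted average: μ_n = (τ₀μ₀ + τ_data·x̄)/(τ₀+τ_data), with τ₀=1/σ₀² and τ_data=n/σ².
Here τ₀ = 1/84.9 = 0.011779 and τ_data = 8/46.9 = 0.170576, so τ_n = 0.182355.
Rearranging for μ₀: μ₀ = (μ_n·τ_n − τ_data·x̄)/τ₀ = (33.1926·0.182355 − 0.170576·34.0) / 0.011779 = 0.253253/0.011779 ≈ 21.5.

μ₀ = 21.5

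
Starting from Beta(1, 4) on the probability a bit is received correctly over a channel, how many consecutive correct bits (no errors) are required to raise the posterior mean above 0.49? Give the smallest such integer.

k = 3

After k correct bits and 0 errors the posterior is Beta(1+k, 4), with mean (1+k)/(1+4+k).
Set (1+k)/(5+k) > 0.49 and solve: k > (0.49·5 − 1)/(1 − 0.49) = 2.843.
The smallest integer exceeding 2.843 is 3.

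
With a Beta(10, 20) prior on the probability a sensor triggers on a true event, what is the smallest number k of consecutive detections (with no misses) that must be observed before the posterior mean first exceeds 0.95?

After k detections and 0 misses the posterior is Beta(10+k, 20), with mean (10+k)/(10+20+k).
Set (10+k)/(30+k) > 0.95 and solve: k > (0.95·30 − 10)/(1 − 0.95) = 370.000.
The smallest integer exceeding 370.000 is 371.

k = 371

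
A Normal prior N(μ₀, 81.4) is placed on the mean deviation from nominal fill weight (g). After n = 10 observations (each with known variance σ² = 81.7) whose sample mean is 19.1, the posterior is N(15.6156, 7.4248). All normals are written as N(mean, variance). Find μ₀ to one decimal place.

μ₀ = -19.1

The posterior mean is a precision-weighted average: μ_n = (τ₀μ₀ + τ_data·x̄)/(τ₀+τ_data), with τ₀=1/σ₀² and τ_data=n/σ².
Here τ₀ = 1/81.4 = 0.012285 and τ_data = 10/81.7 = 0.122399, so τ_n = 0.134684.
Rearranging for μ₀: μ₀ = (μ_n·τ_n − τ_data·x̄)/τ₀ = (15.6156·0.134684 − 0.122399·19.1) / 0.012285 = -0.234649/0.012285 ≈ -19.1.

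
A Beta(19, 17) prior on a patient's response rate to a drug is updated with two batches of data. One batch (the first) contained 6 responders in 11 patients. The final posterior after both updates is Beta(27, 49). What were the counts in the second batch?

Sequential conjugate updates are equivalent to a single update on the pooled data, so total successes = posterior α − prior α and total failures = posterior β − prior β.
Total across both batches: 27−19=8 responders, 49−17=32 non-responders.
Subtract the first batch: 8−6=2 responders and 32−5=27 non-responders.

2 responders and 27 non-responders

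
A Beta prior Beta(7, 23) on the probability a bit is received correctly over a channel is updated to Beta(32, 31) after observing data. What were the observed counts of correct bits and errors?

Beta is conjugate to the binomial likelihood: posterior = Beta(α+s, β+f).
Match parameters: s=32−7=25, f=31−23=8.

25 correct bits and 8 errors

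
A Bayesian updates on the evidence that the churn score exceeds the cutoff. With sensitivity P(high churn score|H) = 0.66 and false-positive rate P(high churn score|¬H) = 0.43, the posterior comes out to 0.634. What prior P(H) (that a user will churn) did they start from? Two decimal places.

Bayes' rule in odds form gives O(H|E) = O(H)·[P(E|H)/P(E|¬H)], hence O(H) = O(H|E)/LR.
Posterior odds = 0.634/(1−0.634) = 1.7322. LR = 0.66/0.43 = 1.5349.
Prior odds = 1.7322/1.5349 = 1.1285, so P(H) = 1.1285/(1+1.1285) ≈ 0.53.

P(H) = 0.53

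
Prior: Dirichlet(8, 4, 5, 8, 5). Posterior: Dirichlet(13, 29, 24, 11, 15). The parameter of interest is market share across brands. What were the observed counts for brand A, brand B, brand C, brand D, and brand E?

For a Dirichlet(α) prior with multinomial counts c, the posterior is Dirichlet(α + c) componentwise.
Counts are posterior − prior componentwise: 13−8=5, 29−4=25, 24−5=19, 11−8=3, 15−5=10.

counts (5, 25, 19, 3, 10)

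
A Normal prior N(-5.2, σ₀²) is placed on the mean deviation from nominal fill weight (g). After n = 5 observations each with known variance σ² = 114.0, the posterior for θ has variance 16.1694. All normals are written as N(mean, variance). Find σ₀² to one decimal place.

Posterior precision equals prior precision plus data precision: 1/σ_n² = 1/σ₀² + n/σ².
So 1/σ₀² = 1/16.1694 − 5/114.0 = 0.061845 − 0.043860 = 0.017985.
Hence σ₀² = 1/0.017985 ≈ 55.6.

σ₀² = 55.6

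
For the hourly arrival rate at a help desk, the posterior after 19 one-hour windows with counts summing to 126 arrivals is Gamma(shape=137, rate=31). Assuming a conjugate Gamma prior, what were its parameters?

A Gamma(α, β) prior (rate parametrization) on a Poisson rate with n observations summing to S gives posterior Gamma(α+S, β+n).
So α = 137 − 126 = 11 and β = 31 − 19 = 12.

Gamma(shape=11, rate=12)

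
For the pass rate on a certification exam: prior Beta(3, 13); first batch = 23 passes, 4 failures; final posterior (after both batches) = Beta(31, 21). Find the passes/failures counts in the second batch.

Sequential conjugate updates are equivalent to a single update on the pooled data, so total successes = posterior α − prior α and total failures = posterior β − prior β.
Total across both batches: 31−3=28 passes, 21−13=8 failures.
Subtract the first batch: 28−23=5 passes and 8−4=4 failures.

5 passes and 4 failures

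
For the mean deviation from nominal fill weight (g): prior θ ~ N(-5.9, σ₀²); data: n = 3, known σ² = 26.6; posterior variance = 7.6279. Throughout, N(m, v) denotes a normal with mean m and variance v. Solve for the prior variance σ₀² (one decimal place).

For the Normal–Normal model with known σ², precisions add: τ_n = τ₀ + n/σ².
So 1/σ₀² = 1/7.6279 − 3/26.6 = 0.131098 − 0.112782 = 0.018316.
Hence σ₀² = 1/0.018316 ≈ 54.6.

σ₀² = 54.6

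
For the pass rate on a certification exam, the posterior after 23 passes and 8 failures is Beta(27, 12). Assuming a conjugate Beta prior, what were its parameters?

Beta(4, 4)

Under Beta–binomial conjugacy the posterior parameters are (α+s, β+f).
Subtract the data counts: 27−23=4, 12−8=4.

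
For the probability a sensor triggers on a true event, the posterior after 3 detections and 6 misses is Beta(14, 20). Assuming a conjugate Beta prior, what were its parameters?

Beta(11, 14)

Under Beta–binomial conjugacy the posterior parameters are (a+s, b+f).
So a = 14 − 3 = 11 and b = 20 − 6 = 14.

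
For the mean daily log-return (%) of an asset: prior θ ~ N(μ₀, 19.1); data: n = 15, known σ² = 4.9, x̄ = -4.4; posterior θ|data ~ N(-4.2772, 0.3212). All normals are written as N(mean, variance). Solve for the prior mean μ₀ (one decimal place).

The posterior mean is a precision-weighted average: μ_n = (τ₀μ₀ + τ_data·x̄)/(τ₀+τ_data), with τ₀=1/σ₀² and τ_data=n/σ².
Here τ₀ = 1/19.1 = 0.052356 and τ_data = 15/4.9 = 3.061224, so τ_n = 3.113580.
Rearranging for μ₀: μ₀ = (μ_n·τ_n − τ_data·x̄)/τ₀ = (-4.2772·3.113580 − 3.061224·-4.4) / 0.052356 = 0.151981/0.052356 ≈ 2.9.

μ₀ = 2.9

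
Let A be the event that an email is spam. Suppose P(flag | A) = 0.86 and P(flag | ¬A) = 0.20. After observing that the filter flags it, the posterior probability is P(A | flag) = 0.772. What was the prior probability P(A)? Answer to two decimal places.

P(A) = 0.44

Bayes' rule in odds form gives O(A|E) = O(A)·[P(E|A)/P(E|¬A)], hence O(A) = O(A|E)/LR.
Posterior odds = 0.772/(1−0.772) = 3.3860. LR = 0.86/0.20 = 4.3000.
Prior odds = 3.3860/4.3000 = 0.7874, so P(A) = 0.7874/(1+0.7874) ≈ 0.44.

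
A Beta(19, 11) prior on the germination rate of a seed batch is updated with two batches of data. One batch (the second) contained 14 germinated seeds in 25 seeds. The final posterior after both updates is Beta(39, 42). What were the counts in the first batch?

6 germinated seeds and 20 non-germinating seeds

Because Beta–binomial updating is additive in the counts, the combined data contributed (α_post−α_prior, β_post−β_prior) successes and failures.
Total across both batches: 39−19=20 germinated seeds, 42−11=31 non-germinating seeds.
Subtract the second batch: 20−14=6 germinated seeds and 31−11=20 non-germinating seeds.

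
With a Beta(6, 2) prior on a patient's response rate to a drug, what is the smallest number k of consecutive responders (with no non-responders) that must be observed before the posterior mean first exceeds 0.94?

After k responders and 0 non-responders the posterior is Beta(6+k, 2), with mean (6+k)/(6+2+k).
Set (6+k)/(8+k) > 0.94 and solve: k > (0.94·8 − 6)/(1 − 0.94) = 25.333.
The smallest integer exceeding 25.333 is 26, and checking k=26: (32)/(34) = 0.9412 > 0.94.

k = 26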